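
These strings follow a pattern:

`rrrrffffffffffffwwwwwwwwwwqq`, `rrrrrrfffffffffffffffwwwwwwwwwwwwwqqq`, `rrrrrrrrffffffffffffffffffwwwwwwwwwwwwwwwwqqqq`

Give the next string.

rrrrrrrrrrfffffffffffffffffffffwwwwwwwwwwwwwwwwwwwqqqqq

Reading off run lengths: r runs 4, 6, 8; f runs 12, 15, 18; w runs 10, 13, 16; q runs 2, 3, 4 — each is linear in n, where the shown terms are n = 3, 4, 5.
Setting n = 6 gives 10, 21, 19, 5 characters in each block.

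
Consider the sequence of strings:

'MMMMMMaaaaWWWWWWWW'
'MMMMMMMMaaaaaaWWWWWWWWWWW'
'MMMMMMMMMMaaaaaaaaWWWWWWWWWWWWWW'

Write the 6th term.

Term n consists of 2n+2 M's, followed by 2n a's, followed by 3n+2 W's, where the shown terms are n = 2, 3, 4.
For term 6, n = 7, so the run lengths are 16, 14, 23.

MMMMMMMMMMMMMMMMaaaaaaaaaaaaaaWWWWWWWWWWWWWWWWWWWWWWW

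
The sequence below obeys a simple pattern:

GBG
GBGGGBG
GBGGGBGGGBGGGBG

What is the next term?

s(k+1) = s(k)·G·s(k) — each term doubles the last with 'G' between the halves.
Doubling GBGGGBGGGBGGGBG with 'G' between the halves:

GBGGGBGGGBGGGBGGGBGGGBGGGBGGGBG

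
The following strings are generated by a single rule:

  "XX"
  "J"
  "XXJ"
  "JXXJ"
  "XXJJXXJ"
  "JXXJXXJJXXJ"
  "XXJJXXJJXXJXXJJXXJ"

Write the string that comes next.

Each term (from the third on) is the two preceding terms concatenated in order: term 3 = XX·J = XXJ.
So term 8 is JXXJXXJJXXJ·XXJJXXJJXXJXXJJXXJ.

JXXJXXJJXXJXXJJXXJJXXJXXJJXXJ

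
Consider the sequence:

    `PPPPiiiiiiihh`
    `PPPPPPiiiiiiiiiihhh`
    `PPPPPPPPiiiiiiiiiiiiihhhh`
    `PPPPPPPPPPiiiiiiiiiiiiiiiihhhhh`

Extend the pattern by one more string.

PPPPPPPPPPPPiiiiiiiiiiiiiiiiiiihhhhhh

Each string has the form P^{2n} i^{3n+1} h^{n}, where the shown terms are n = 2, 3, 4, 5.
Setting n = 6 gives 12, 19, 6 characters in each block.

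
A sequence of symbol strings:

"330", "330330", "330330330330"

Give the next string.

Each string is two copies of the previous one concatenated.
Doubling 330330330330:

330330330330330330330330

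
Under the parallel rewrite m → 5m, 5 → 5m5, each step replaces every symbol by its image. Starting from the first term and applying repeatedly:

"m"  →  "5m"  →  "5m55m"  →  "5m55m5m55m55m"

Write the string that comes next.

Rewriting the 13 symbols of 5m55m5m55m55m one by one yields 5m5 5m 5m5 5m5 5m 5m5 5m 5m5 5m5 5m 5m5 5m5 5m; concatenated:

5m55m5m55m55m5m55m5m55m55m5m55m55m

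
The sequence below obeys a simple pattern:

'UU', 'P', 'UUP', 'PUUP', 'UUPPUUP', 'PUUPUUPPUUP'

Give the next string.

From term 3 onward, concatenate the second-to-last term with the last: UU·P = UUP, P·UUP = PUUP, …
Continuing: UUPPUUP · PUUPUUPPUUP gives term 7.

UUPPUUPPUUPUUPPUUP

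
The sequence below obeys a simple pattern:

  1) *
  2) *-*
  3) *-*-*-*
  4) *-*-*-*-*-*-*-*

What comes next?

*-*-*-*-*-*-*-*-*-*-*-*-*-*-*-*

s(k+1) = s(k)·-·s(k) — each term doubles the last with '-' between the halves.
So the next term is two copies of *-*-*-*-*-*-*-* with '-' between the halves.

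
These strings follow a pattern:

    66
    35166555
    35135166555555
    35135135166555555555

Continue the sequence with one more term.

Each term wraps the previous one in 351 on the left and 555 on the right.
One more step from 35135135166555555555 gives the answer.

35135135135166555555555555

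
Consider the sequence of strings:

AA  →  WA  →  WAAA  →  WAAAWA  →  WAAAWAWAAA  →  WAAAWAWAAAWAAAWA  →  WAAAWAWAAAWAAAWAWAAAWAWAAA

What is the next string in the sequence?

WAAAWAWAAAWAAAWAWAAAWAWAAAWAAAWAWAAAWAAAWA

Each term (from the third on) is the previous term followed by the one before it: term 3 = WA·AA = WAAA.
The next term joins WAAAWAWAAAWAAAWAWAAAWAWAAA and WAAAWAWAAAWAAAWA.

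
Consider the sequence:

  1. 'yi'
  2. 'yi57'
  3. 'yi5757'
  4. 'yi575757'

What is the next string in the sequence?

Each term is the previous one with 57 appended.
Applying this once more to yi575757:

yi57575757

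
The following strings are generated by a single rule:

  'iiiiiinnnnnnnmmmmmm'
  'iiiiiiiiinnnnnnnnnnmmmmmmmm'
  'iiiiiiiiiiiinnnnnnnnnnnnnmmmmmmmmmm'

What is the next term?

iiiiiiiiiiiiiiinnnnnnnnnnnnnnnnmmmmmmmmmmmm

Reading off run lengths: i runs 6, 9, 12; n runs 7, 10, 13; m runs 6, 8, 10 — each is linear in n, where the shown terms are n = 2, 3, 4.
At n = 5 the blocks have lengths 15, 16, 12.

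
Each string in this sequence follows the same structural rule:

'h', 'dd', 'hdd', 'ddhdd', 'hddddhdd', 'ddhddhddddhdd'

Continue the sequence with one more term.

hddddhddddhddhddddhdd

This is a Fibonacci-style word recurrence s(k) = s(k−2)·s(k−1): e.g. h·dd = hdd.
The next term joins hddddhdd and ddhddhddddhdd.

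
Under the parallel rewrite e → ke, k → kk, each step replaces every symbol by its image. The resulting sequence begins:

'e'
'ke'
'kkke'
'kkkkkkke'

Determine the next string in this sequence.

kkkkkkkkkkkkkkke

Rewriting each symbol of kkkkkkke: k→kk, k→kk, k→kk, k→kk, k→kk, k→kk, k→kk, e→ke, which concatenates to kk kk kk kk kk kk kk ke.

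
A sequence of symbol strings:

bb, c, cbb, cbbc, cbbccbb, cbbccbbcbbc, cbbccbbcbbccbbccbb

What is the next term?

Each term (from the third on) is the previous term followed by the one before it: term 3 = c·bb = cbb.
So term 8 is cbbccbbcbbccbbccbb·cbbccbbcbbc.

cbbccbbcbbccbbccbbcbbccbbcbbc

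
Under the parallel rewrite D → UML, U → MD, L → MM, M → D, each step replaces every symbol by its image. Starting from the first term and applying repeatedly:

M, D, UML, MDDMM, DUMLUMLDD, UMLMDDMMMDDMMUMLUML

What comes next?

φ(UMLMDDMMMDDMMUMLUML) expands symbol-by-symbol to MD D MM D UML UML D D D UML UML D D MD D MM MD D MM; joining the 19 pieces gives the next term.

MDDMMDUMLUMLDDDUMLUMLDDMDDMMMDDMM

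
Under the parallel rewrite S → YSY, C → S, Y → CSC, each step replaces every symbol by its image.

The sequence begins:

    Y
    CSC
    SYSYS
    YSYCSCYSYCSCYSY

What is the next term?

Rewriting the 15 symbols of YSYCSCYSYCSCYSY one by one yields CSC YSY CSC S YSY S CSC YSY CSC S YSY S CSC YSY CSC; concatenated:

CSCYSYCSCSYSYSCSCYSYCSCSYSYSCSCYSYCSC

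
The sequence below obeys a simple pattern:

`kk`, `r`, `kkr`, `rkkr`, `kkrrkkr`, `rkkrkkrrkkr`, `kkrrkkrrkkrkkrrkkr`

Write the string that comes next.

rkkrkkrrkkrkkrrkkrrkkrkkrrkkr

Each term (from the third on) is the two preceding terms concatenated in order: term 3 = kk·r = kkr.
The next term joins rkkrkkrrkkr and kkrrkkrrkkrkkrrkkr.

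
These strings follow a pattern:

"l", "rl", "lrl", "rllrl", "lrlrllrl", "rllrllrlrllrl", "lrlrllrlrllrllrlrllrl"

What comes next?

rllrllrlrllrllrlrllrlrllrllrlrllrl

Each term (from the third on) is the two preceding terms concatenated in order: term 3 = l·rl = lrl.
Continuing: rllrllrlrllrl · lrlrllrlrllrllrlrllrl gives term 8.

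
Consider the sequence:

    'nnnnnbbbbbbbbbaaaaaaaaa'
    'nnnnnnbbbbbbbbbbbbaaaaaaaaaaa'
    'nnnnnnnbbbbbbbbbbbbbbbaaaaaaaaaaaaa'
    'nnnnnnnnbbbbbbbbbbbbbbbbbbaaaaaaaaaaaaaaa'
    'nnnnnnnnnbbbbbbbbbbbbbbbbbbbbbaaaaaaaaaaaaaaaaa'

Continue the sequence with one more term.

The n-th term is n+2 n's then 3n b's then 2n+3 a's, where the shown terms are n = 3, 4, 5, 6, 7.
Setting n = 8 gives 10, 24, 19 characters in each block.

nnnnnnnnnnbbbbbbbbbbbbbbbbbbbbbbbbaaaaaaaaaaaaaaaaaaa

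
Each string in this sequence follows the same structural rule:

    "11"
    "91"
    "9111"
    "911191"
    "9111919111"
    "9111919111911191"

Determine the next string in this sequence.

Each term (from the third on) is the previous term followed by the one before it: term 3 = 91·11 = 9111.
The next term joins 9111919111911191 and 9111919111.

91119191119111919111919111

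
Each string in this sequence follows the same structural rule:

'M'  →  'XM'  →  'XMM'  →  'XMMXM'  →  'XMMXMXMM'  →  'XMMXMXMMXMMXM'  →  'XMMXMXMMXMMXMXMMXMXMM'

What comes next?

XMMXMXMMXMMXMXMMXMXMMXMMXMXMMXMMXM

This is a Fibonacci-style word recurrence s(k) = s(k−1)·s(k−2): e.g. XM·M = XMM.
The next term joins XMMXMXMMXMMXMXMMXMXMM and XMMXMXMMXMMXM.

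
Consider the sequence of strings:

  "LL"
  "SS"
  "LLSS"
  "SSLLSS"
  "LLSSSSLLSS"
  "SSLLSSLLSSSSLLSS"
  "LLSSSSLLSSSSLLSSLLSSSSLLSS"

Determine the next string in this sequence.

This is a Fibonacci-style word recurrence s(k) = s(k−2)·s(k−1): e.g. LL·SS = LLSS.
So term 8 is SSLLSSLLSSSSLLSS·LLSSSSLLSSSSLLSSLLSSSSLLSS.

SSLLSSLLSSSSLLSSLLSSSSLLSSSSLLSSLLSSSSLLSS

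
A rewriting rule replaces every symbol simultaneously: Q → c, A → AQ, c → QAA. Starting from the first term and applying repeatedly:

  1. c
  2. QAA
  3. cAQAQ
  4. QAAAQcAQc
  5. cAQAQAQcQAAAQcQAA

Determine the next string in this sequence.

Replace each of the 17 characters of cAQAQAQcQAAAQcQAA in place — QAA AQ c AQ c AQ c QAA c AQ AQ AQ c QAA c AQ AQ — and concatenate.

QAAAQcAQcAQcQAAcAQAQAQcQAAcAQAQ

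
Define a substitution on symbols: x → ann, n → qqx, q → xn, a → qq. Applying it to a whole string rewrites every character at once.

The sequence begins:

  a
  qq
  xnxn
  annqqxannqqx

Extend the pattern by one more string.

Rewriting each symbol of annqqxannqqx: a→qq, n→qqx, n→qqx, q→xn, q→xn, x→ann, a→qq, n→qqx, n→qqx, q→xn, q→xn, x→ann, which concatenates to qq qqx qqx xn xn ann qq qqx qqx xn xn ann.

qqqqxqqxxnxnannqqqqxqqxxnxnann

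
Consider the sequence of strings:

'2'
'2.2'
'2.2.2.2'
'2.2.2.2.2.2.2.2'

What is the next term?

Each string is two copies of the previous one joined by '.'.
Doubling 2.2.2.2.2.2.2.2 with '.' between the halves:

2.2.2.2.2.2.2.2.2.2.2.2.2.2.2.2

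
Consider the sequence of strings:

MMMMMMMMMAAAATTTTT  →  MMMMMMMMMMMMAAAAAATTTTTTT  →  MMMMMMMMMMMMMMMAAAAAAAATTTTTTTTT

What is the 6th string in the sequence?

The n-th term is 3n+3 M's then 2n A's then 2n+1 T's, where the shown terms are n = 2, 3, 4.
Setting n = 7 gives 24, 14, 15 characters in each block.

MMMMMMMMMMMMMMMMMMMMMMMMAAAAAAAAAAAAAATTTTTTTTTTTTTTT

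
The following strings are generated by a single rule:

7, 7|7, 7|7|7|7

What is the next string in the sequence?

Every step duplicates the string with '|' between the halves.
One more doubling of 7|7|7|7 gives the answer.

7|7|7|7|7|7|7|7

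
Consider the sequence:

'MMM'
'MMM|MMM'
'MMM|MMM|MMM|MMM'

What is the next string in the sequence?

MMM|MMM|MMM|MMM|MMM|MMM|MMM|MMM

Each string is two copies of the previous one joined by '|'.
One more doubling of MMM|MMM|MMM|MMM gives the answer.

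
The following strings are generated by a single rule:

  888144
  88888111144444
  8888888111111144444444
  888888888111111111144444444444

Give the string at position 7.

Each string has the form 8^{2n+1} 1^{3n-2} 4^{3n-1} (n = 1, 2, …).
Setting n = 7 gives 15, 19, 20 characters in each block.

888888888888888111111111111111111144444444444444444444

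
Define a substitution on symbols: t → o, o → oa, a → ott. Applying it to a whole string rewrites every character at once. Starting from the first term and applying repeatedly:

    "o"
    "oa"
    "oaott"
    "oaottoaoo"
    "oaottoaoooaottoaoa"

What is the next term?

oaottoaoooaottoaoaoaottoaoooaottoaott

φ(oaottoaoooaottoaoa) expands symbol-by-symbol to oa ott oa o o oa ott oa oa oa ott oa o o oa ott oa ott; joining the 18 pieces gives the next term.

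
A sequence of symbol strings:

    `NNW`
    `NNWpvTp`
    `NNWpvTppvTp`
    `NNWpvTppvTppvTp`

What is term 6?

Each term is the previous one with pvTp appended.
From NNWpvTppvTppvTp, 2 further steps: NNWpvTppvTppvTp → NNWpvTppvTppvTppvTp → (answer).

NNWpvTppvTppvTppvTppvTp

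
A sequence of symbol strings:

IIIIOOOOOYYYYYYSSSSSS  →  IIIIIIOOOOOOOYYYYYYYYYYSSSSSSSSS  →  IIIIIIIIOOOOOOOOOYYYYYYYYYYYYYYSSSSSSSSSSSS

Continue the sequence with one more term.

Reading off run lengths: I runs 4, 6, 8; O runs 5, 7, 9; Y runs 6, 10, 14; S runs 6, 9, 12 — each is linear in n (n = 1, 2, …).
At n = 4 the blocks have lengths 10, 11, 18, 15.

IIIIIIIIIIOOOOOOOOOOOYYYYYYYYYYYYYYYYYYSSSSSSSSSSSSSSS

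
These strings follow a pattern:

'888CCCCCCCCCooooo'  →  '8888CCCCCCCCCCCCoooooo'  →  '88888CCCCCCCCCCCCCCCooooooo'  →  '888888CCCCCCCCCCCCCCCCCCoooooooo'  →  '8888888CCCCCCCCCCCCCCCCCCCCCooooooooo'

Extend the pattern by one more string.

88888888CCCCCCCCCCCCCCCCCCCCCCCCoooooooooo

Reading off run lengths: 8 runs 3, 4, 5, 6, 7; C runs 9, 12, 15, 18, 21; o runs 5, 6, 7, 8, 9 — each is linear in n, where the shown terms are n = 2, 3, 4, 5, 6.
For the next term, n = 7, so the run lengths are 8, 24, 10.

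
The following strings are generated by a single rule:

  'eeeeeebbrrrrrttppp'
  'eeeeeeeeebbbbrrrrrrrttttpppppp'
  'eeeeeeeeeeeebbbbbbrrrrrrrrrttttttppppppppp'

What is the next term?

eeeeeeeeeeeeeeebbbbbbbbrrrrrrrrrrrttttttttpppppppppppp

The n-th term is 3n+3 e's then 2n b's then 2n+3 r's then 2n t's then 3n p's (n = 1, 2, …).
Setting n = 4 gives 15, 8, 11, 8, 12 characters in each block.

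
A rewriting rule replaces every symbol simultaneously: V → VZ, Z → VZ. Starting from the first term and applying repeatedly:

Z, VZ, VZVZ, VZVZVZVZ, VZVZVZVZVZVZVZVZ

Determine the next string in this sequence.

VZVZVZVZVZVZVZVZVZVZVZVZVZVZVZVZ

φ(VZVZVZVZVZVZVZVZ) expands symbol-by-symbol to VZ VZ VZ VZ VZ VZ VZ VZ VZ VZ VZ VZ VZ VZ VZ VZ; joining the 16 pieces gives the next term.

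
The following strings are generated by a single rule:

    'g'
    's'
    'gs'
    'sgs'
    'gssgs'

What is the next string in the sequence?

sgsgssgs

From term 3 onward, concatenate the second-to-last term with the last: g·s = gs, s·gs = sgs, …
Continuing: sgs · gssgs gives term 6.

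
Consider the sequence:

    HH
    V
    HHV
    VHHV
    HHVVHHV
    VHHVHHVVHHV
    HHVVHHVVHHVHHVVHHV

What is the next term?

Each term (from the third on) is the two preceding terms concatenated in order: term 3 = HH·V = HHV.
So term 8 is VHHVHHVVHHV·HHVVHHVVHHVHHVVHHV.

VHHVHHVVHHVHHVVHHVVHHVHHVVHHV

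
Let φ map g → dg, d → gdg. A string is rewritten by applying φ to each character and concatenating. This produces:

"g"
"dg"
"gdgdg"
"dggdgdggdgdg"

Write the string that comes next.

gdgdgdggdgdggdgdgdggdgdggdgdg

Apply φ to dggdgdggdgdg symbol by symbol: d→gdg, g→dg, g→dg, d→gdg, g→dg, d→gdg, g→dg, g→dg, d→gdg, g→dg, d→gdg, g→dg; joined: gdg dg dg gdg dg gdg dg dg gdg dg gdg dg.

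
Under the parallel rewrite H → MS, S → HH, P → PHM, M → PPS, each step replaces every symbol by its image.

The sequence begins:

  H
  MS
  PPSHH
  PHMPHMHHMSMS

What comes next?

PHMMSPPSPHMMSPPSMSMSPPSHHPPSHH

Rewriting each symbol of PHMPHMHHMSMS: P→PHM, H→MS, M→PPS, P→PHM, H→MS, M→PPS, H→MS, H→MS, M→PPS, S→HH, M→PPS, S→HH, which concatenates to PHM MS PPS PHM MS PPS MS MS PPS HH PPS HH.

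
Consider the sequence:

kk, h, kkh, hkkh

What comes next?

kkhhkkh

This is a Fibonacci-style word recurrence s(k) = s(k−2)·s(k−1): e.g. kk·h = kkh.
Continuing: kkh · hkkh gives term 5.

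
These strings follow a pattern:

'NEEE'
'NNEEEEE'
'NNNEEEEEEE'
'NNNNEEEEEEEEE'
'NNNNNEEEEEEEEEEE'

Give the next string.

Reading off run lengths: N runs 1, 2, 3, 4, 5; E runs 3, 5, 7, 9, 11 — each is linear in n, where the shown terms are n = 2, 3, 4, 5, 6.
Setting n = 7 gives 6, 13 characters in each block.

NNNNNNEEEEEEEEEEEEE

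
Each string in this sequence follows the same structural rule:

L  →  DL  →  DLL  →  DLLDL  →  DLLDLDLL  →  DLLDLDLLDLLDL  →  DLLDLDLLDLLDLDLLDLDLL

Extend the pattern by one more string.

DLLDLDLLDLLDLDLLDLDLLDLLDLDLLDLLDL

Each term (from the third on) is the previous term followed by the one before it: term 3 = DL·L = DLL.
So term 8 is DLLDLDLLDLLDLDLLDLDLL·DLLDLDLLDLLDL.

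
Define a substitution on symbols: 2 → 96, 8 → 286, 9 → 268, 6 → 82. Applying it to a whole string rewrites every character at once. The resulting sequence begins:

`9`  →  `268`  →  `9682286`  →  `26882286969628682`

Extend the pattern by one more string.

Replace each of the 17 characters of 26882286969628682 in place — 96 82 286 286 96 96 286 82 268 82 268 82 96 286 82 286 96 — and concatenate.

96822862869696286822688226882962868228696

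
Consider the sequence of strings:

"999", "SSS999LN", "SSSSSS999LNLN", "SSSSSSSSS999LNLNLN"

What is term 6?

SSSSSSSSSSSSSSS999LNLNLNLNLN

s(k+1) = SSS·s(k)·LN, so each term gains SSS as a prefix and LN as a suffix.
From SSSSSSSSS999LNLNLN, 2 further steps: SSSSSSSSS999LNLNLN → SSSSSSSSSSSS999LNLNLNLN → (answer).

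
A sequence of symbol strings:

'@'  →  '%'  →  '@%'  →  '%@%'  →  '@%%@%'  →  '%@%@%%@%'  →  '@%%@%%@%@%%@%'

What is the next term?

%@%@%%@%@%%@%%@%@%%@%

This is a Fibonacci-style word recurrence s(k) = s(k−2)·s(k−1): e.g. @·% = @%.
Continuing: %@%@%%@% · @%%@%%@%@%%@% gives term 8.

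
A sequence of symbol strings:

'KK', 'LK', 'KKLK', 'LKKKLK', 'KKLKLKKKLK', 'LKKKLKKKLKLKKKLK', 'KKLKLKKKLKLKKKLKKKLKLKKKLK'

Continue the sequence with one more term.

LKKKLKKKLKLKKKLKKKLKLKKKLKLKKKLKKKLKLKKKLK

Each term (from the third on) is the two preceding terms concatenated in order: term 3 = KK·LK = KKLK.
So term 8 is LKKKLKKKLKLKKKLK·KKLKLKKKLKLKKKLKKKLKLKKKLK.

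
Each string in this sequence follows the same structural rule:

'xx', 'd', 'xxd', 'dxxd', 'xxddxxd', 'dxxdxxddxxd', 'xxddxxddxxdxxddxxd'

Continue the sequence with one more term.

dxxdxxddxxdxxddxxddxxdxxddxxd

This is a Fibonacci-style word recurrence s(k) = s(k−2)·s(k−1): e.g. xx·d = xxd.
The next term joins dxxdxxddxxd and xxddxxddxxdxxddxxd.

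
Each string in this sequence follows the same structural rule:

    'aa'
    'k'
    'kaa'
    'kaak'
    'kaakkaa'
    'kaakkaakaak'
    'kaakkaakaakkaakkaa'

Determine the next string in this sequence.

kaakkaakaakkaakkaakaakkaakaak

This is a Fibonacci-style word recurrence s(k) = s(k−1)·s(k−2): e.g. k·aa = kaa.
So term 8 is kaakkaakaakkaakkaa·kaakkaakaak.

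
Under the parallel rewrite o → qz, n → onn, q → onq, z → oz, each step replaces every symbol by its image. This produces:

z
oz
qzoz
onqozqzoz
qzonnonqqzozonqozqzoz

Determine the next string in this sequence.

Applying the rule to each of the 21 symbols of qzonnonqqzozonqozqzoz gives the pieces onq oz qz onn onn qz onn onq onq oz qz oz qz onn onq qz oz onq oz qz oz, which concatenate to the answer.

onqozqzonnonnqzonnonqonqozqzozqzonnonqqzozonqozqzoz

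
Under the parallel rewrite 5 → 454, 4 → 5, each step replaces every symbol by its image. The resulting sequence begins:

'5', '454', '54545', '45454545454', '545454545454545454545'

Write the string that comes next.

4545454545454545454545454545454545454545454

φ(545454545454545454545) expands symbol-by-symbol to 454 5 454 5 454 5 454 5 454 5 454 5 454 5 454 5 454 5 454 5 454; joining the 21 pieces gives the next term.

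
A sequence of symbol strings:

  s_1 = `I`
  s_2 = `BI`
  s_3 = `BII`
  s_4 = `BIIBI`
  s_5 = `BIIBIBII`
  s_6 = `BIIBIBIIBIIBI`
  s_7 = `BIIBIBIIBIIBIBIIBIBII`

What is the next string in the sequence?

From term 3 onward, concatenate the last term with the second-to-last: BI·I = BII, BII·BI = BIIBI, …
The next term joins BIIBIBIIBIIBIBIIBIBII and BIIBIBIIBIIBI.

BIIBIBIIBIIBIBIIBIBIIBIIBIBIIBIIBI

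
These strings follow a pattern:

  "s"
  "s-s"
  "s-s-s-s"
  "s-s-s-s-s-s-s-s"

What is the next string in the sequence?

Every step duplicates the string with '-' between the halves.
So the next term is two copies of s-s-s-s-s-s-s-s with '-' between the halves.

s-s-s-s-s-s-s-s-s-s-s-s-s-s-s-s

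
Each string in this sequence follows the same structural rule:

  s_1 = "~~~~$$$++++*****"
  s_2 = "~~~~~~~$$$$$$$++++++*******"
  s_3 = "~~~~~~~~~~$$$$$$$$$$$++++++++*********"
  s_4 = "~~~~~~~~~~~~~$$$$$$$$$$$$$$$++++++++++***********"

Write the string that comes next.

~~~~~~~~~~~~~~~~$$$$$$$$$$$$$$$$$$$++++++++++++*************

Term n consists of 3n+1 ~'s, followed by 4n-1 $'s, followed by 2n+2 +'s, followed by 2n+3 *'s (n = 1, 2, …).
Setting n = 5 gives 16, 19, 12, 13 characters in each block.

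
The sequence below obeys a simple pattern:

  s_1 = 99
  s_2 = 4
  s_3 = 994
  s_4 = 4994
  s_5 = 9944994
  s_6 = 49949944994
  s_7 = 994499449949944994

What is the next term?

49949944994994499449949944994

Each term (from the third on) is the two preceding terms concatenated in order: term 3 = 99·4 = 994.
Continuing: 49949944994 · 994499449949944994 gives term 8.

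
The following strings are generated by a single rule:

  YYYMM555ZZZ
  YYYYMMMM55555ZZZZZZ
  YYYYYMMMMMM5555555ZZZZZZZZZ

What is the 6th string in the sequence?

Term n consists of n+2 Y's, followed by 2n M's, followed by 2n+1 5's, followed by 3n Z's (n = 1, 2, …).
At n = 6 the blocks have lengths 8, 12, 13, 18.

YYYYYYYYMMMMMMMMMMMM5555555555555ZZZZZZZZZZZZZZZZZZ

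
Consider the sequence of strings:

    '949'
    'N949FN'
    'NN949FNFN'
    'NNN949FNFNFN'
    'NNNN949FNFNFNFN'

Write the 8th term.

Each term wraps the previous one in N on the left and FN on the right.
From NNNN949FNFNFNFN, 3 further steps: NNNN949FNFNFNFN → NNNNN949FNFNFNFNFN → NNNNNN949FNFNFNFNFNFN → (answer).

NNNNNNN949FNFNFNFNFNFNFN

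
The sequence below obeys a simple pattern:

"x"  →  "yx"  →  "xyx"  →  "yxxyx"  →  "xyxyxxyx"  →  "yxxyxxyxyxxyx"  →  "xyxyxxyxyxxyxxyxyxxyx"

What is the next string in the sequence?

This is a Fibonacci-style word recurrence s(k) = s(k−2)·s(k−1): e.g. x·yx = xyx.
The next term joins yxxyxxyxyxxyx and xyxyxxyxyxxyxxyxyxxyx.

yxxyxxyxyxxyxxyxyxxyxyxxyxxyxyxxyx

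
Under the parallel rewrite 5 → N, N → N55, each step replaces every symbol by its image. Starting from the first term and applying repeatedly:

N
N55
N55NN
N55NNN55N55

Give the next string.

Expanding N55NNN55N55: N→N55, 5→N, 5→N, N→N55, N→N55, N→N55, 5→N, 5→N, N→N55, 5→N, 5→N. Concatenated: N55 N N N55 N55 N55 N N N55 N N.

N55NNN55N55N55NNN55NN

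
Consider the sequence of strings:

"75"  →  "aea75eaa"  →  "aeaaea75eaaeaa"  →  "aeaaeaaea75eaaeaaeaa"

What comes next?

Every step adds aea to the front and eaa to the end of the previous string.
So the next term is aea·aeaaeaaea75eaaeaaeaa·eaa.

aeaaeaaeaaea75eaaeaaeaaeaa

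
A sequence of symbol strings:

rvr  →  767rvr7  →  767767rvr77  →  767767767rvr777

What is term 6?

767767767767767rvr77777

s(k+1) = 767·s(k)·7, so each term gains 767 as a prefix and 7 as a suffix.
From 767767767rvr777, 2 further steps: 767767767rvr777 → 767767767767rvr7777 → (answer).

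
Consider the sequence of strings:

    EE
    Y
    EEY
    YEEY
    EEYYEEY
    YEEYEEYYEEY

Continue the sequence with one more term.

Each term (from the third on) is the two preceding terms concatenated in order: term 3 = EE·Y = EEY.
Continuing: EEYYEEY · YEEYEEYYEEY gives term 7.

EEYYEEYYEEYEEYYEEY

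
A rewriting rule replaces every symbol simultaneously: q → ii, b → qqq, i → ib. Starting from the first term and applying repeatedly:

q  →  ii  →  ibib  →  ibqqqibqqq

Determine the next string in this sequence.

ibqqqiiiiiiibqqqiiiiii

Rewriting each symbol of ibqqqibqqq: i→ib, b→qqq, q→ii, q→ii, q→ii, i→ib, b→qqq, q→ii, q→ii, q→ii, which concatenates to ib qqq ii ii ii ib qqq ii ii ii.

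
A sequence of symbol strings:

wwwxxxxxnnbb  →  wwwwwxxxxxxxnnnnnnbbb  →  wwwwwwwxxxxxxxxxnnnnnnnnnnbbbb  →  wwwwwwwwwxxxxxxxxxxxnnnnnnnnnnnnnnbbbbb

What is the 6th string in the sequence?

wwwwwwwwwwwwwxxxxxxxxxxxxxxxnnnnnnnnnnnnnnnnnnnnnnbbbbbbb

Each string has the form w^{2n+1} x^{2n+3} n^{4n-2} b^{n+1} (n = 1, 2, …).
For term 6, n = 6, so the run lengths are 13, 15, 22, 7.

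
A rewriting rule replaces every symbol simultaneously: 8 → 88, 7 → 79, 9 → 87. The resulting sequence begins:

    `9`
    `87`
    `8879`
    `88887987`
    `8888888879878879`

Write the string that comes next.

88888888888888887987887988887987

φ(8888888879878879) expands symbol-by-symbol to 88 88 88 88 88 88 88 88 79 87 88 79 88 88 79 87; joining the 16 pieces gives the next term.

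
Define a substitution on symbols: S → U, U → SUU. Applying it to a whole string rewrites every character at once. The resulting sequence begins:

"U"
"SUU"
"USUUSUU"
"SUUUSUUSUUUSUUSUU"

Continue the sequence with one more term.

Rewriting the 17 symbols of SUUUSUUSUUUSUUSUU one by one yields U SUU SUU SUU U SUU SUU U SUU SUU SUU U SUU SUU U SUU SUU; concatenated:

USUUSUUSUUUSUUSUUUSUUSUUSUUUSUUSUUUSUUSUU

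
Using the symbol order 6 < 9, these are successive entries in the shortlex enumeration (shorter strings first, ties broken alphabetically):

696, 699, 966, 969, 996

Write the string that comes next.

999

Find the rightmost character of 996 below 9, bump it to the next letter, and reset everything to its right to 6.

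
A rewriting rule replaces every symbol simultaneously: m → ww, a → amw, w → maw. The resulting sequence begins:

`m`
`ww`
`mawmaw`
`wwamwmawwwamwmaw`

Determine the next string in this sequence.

Rewriting the 16 symbols of wwamwmawwwamwmaw one by one yields maw maw amw ww maw ww amw maw maw maw amw ww maw ww amw maw; concatenated:

mawmawamwwwmawwwamwmawmawmawamwwwmawwwamwmaw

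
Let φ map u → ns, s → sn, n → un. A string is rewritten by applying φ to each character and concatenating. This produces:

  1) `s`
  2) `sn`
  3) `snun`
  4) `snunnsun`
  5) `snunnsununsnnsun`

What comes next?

snunnsununsnnsunnsunsnununsnnsun

φ(snunnsununsnnsun) expands symbol-by-symbol to sn un ns un un sn ns un ns un sn un un sn ns un; joining the 16 pieces gives the next term.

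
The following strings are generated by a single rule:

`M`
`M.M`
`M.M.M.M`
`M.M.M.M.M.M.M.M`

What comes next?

M.M.M.M.M.M.M.M.M.M.M.M.M.M.M.M

Every step duplicates the string with '.' between the halves.
One more doubling of M.M.M.M.M.M.M.M gives the answer.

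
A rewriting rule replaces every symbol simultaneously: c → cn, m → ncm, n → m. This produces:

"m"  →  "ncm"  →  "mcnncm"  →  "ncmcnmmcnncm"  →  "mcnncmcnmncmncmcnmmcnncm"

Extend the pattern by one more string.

φ(mcnncmcnmncmncmcnmmcnncm) expands symbol-by-symbol to ncm cn m m cn ncm cn m ncm m cn ncm m cn ncm cn m ncm ncm cn m m cn ncm; joining the 24 pieces gives the next term.

ncmcnmmcnncmcnmncmmcnncmmcnncmcnmncmncmcnmmcnncm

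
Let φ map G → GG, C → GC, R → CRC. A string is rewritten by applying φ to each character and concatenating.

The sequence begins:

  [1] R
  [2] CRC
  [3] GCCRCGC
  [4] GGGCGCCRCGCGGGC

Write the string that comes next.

Applying the rule to each of the 15 symbols of GGGCGCCRCGCGGGC gives the pieces GG GG GG GC GG GC GC CRC GC GG GC GG GG GG GC, which concatenate to the answer.

GGGGGGGCGGGCGCCRCGCGGGCGGGGGGGC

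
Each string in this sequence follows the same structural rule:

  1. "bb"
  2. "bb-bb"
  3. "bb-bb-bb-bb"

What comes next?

s(k+1) = s(k)·-·s(k) — each term doubles the last with '-' between the halves.
Doubling bb-bb-bb-bb with '-' between the halves:

bb-bb-bb-bb-bb-bb-bb-bb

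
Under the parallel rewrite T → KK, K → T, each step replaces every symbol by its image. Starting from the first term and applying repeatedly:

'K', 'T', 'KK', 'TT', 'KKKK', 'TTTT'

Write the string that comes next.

Expanding TTTT: T→KK, T→KK, T→KK, T→KK. Concatenated: KK KK KK KK.

KKKKKKKK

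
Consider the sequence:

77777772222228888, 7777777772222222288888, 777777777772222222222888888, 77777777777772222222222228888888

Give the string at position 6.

Reading off run lengths: 7 runs 7, 9, 11, 13; 2 runs 6, 8, 10, 12; 8 runs 4, 5, 6, 7 — each is linear in n, where the shown terms are n = 3, 4, 5, 6.
For term 6, n = 8, so the run lengths are 17, 16, 9.

777777777777777772222222222222222888888888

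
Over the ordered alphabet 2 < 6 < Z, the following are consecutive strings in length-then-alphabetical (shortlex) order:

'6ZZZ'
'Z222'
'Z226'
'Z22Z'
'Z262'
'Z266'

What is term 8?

Stepping forward 2 times from Z266: Z266 → Z26Z, then the target.

Z2Z2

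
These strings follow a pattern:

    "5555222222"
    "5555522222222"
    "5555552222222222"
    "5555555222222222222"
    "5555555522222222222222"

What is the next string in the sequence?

The n-th term is n+1 5's then 2n 2's, where the shown terms are n = 3, 4, 5, 6, 7.
Setting n = 8 gives 9, 16 characters in each block.

5555555552222222222222222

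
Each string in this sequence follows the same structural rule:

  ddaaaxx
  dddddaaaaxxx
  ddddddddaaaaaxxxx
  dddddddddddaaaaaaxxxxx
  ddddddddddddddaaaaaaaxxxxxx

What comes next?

Each string has the form d^{3n-1} a^{n+2} x^{n+1} (n = 1, 2, …).
For the next term, n = 6, so the run lengths are 17, 8, 7.

dddddddddddddddddaaaaaaaaxxxxxxx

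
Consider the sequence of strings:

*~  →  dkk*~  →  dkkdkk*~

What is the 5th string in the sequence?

dkkdkkdkkdkk*~

Every step adds dkk at the front: s(k+1) = dkk·s(k).
From dkkdkk*~, 2 further steps: dkkdkk*~ → dkkdkkdkk*~ → (answer).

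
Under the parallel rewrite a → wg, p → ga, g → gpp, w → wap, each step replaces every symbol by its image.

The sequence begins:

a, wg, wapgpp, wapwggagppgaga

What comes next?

φ(wapwggagppgaga) expands symbol-by-symbol to wap wg ga wap gpp gpp wg gpp ga ga gpp wg gpp wg; joining the 14 pieces gives the next term.

wapwggawapgppgppwggppgagagppwggppwg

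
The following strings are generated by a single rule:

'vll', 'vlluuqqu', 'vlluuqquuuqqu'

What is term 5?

vlluuqquuuqquuuqquuuqqu

The strings grow by a fixed suffix uuqqu each time.
From vlluuqquuuqqu, 2 further steps: vlluuqquuuqqu → vlluuqquuuqquuuqqu → (answer).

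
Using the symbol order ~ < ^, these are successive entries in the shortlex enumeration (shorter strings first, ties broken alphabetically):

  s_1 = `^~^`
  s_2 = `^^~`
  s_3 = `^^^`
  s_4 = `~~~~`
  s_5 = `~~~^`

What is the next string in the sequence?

Treat ~~~^ as a base-2 numeral over the given alphabet and add one, carrying through any trailing ^'s.

~~^~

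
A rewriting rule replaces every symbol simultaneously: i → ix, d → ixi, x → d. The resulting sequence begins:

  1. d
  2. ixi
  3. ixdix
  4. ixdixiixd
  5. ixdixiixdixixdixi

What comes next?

ixdixiixdixixdixiixdixdixiixdix

φ(ixdixiixdixixdixi) expands symbol-by-symbol to ix d ixi ix d ix ix d ixi ix d ix d ixi ix d ix; joining the 17 pieces gives the next term.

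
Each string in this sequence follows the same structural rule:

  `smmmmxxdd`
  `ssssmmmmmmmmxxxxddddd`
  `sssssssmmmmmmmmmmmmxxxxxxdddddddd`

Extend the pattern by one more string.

ssssssssssmmmmmmmmmmmmmmmmxxxxxxxxddddddddddd

Each string has the form s^{3n-2} m^{4n} x^{2n} d^{3n-1} (n = 1, 2, …).
For the next term, n = 4, so the run lengths are 10, 16, 8, 11.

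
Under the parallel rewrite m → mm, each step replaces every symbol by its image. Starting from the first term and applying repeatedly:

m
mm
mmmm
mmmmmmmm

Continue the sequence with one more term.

mmmmmmmmmmmmmmmm

Rewriting each symbol of mmmmmmmm: m→mm, m→mm, m→mm, m→mm, m→mm, m→mm, m→mm, m→mm, which concatenates to mm mm mm mm mm mm mm mm.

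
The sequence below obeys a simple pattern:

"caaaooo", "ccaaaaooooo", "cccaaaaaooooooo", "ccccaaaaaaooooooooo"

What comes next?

Term n consists of n-1 c's, followed by n+1 a's, followed by 2n-1 o's, where the shown terms are n = 2, 3, 4, 5.
At n = 6 the blocks have lengths 5, 7, 11.

cccccaaaaaaaooooooooooo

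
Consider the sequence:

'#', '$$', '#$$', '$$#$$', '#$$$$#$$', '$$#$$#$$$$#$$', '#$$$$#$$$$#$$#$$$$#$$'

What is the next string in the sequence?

From term 3 onward, concatenate the second-to-last term with the last: #·$$ = #$$, $$·#$$ = $$#$$, …
The next term joins $$#$$#$$$$#$$ and #$$$$#$$$$#$$#$$$$#$$.

$$#$$#$$$$#$$#$$$$#$$$$#$$#$$$$#$$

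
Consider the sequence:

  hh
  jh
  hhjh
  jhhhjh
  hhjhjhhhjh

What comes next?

This is a Fibonacci-style word recurrence s(k) = s(k−2)·s(k−1): e.g. hh·jh = hhjh.
So term 6 is jhhhjh·hhjhjhhhjh.

jhhhjhhhjhjhhhjh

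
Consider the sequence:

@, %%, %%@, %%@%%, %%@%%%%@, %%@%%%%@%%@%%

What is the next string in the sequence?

%%@%%%%@%%@%%%%@%%%%@

Each term (from the third on) is the previous term followed by the one before it: term 3 = %%·@ = %%@.
So term 7 is %%@%%%%@%%@%%·%%@%%%%@.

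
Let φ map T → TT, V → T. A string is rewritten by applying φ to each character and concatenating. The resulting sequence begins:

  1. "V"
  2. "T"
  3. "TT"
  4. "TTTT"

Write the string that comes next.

TTTTTTTT

Rewriting each symbol of TTTT: T→TT, T→TT, T→TT, T→TT, which concatenates to TT TT TT TT.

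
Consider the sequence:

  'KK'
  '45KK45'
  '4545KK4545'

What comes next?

Each term wraps the previous one in 45 on the left and 45 on the right.
Applying this once more to 4545KK4545:

454545KK454545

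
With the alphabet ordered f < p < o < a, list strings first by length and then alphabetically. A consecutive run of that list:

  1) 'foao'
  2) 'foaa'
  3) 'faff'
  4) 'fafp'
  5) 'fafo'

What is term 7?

fapf

Advancing 2 positions from fafo through fafo → fafa reaches term 7.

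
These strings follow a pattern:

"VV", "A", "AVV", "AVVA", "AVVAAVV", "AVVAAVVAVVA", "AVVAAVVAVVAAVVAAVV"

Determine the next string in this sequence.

AVVAAVVAVVAAVVAAVVAVVAAVVAVVA

From term 3 onward, concatenate the last term with the second-to-last: A·VV = AVV, AVV·A = AVVA, …
Continuing: AVVAAVVAVVAAVVAAVV · AVVAAVVAVVA gives term 8.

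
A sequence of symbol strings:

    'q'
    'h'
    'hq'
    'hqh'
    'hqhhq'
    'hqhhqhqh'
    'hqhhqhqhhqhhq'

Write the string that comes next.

From term 3 onward, concatenate the last term with the second-to-last: h·q = hq, hq·h = hqh, …
Continuing: hqhhqhqhhqhhq · hqhhqhqh gives term 8.

hqhhqhqhhqhhqhqhhqhqh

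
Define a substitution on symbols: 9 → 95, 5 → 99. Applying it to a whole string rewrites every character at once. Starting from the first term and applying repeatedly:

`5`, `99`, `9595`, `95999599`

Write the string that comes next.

9599959595999595

Rewriting each symbol of 95999599: 9→95, 5→99, 9→95, 9→95, 9→95, 5→99, 9→95, 9→95, which concatenates to 95 99 95 95 95 99 95 95.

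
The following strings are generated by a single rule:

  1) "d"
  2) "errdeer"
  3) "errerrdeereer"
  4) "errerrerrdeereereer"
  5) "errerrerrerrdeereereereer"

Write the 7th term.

errerrerrerrerrerrdeereereereereereer

Every step adds err to the front and eer to the end of the previous string.
From errerrerrerrdeereereereer, 2 further steps: errerrerrerrdeereereereer → errerrerrerrerrdeereereereereer → (answer).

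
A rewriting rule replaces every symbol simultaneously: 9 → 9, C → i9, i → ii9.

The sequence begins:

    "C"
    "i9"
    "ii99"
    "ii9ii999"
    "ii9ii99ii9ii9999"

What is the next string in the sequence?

φ(ii9ii99ii9ii9999) expands symbol-by-symbol to ii9 ii9 9 ii9 ii9 9 9 ii9 ii9 9 ii9 ii9 9 9 9 9; joining the 16 pieces gives the next term.

ii9ii99ii9ii999ii9ii99ii9ii99999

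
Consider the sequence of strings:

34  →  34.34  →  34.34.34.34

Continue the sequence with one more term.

Every step duplicates the string with '.' between the halves.
Doubling 34.34.34.34 with '.' between the halves:

34.34.34.34.34.34.34.34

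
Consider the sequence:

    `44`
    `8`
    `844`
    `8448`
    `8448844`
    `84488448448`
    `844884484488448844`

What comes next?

84488448448844884484488448448

This is a Fibonacci-style word recurrence s(k) = s(k−1)·s(k−2): e.g. 8·44 = 844.
So term 8 is 844884484488448844·84488448448.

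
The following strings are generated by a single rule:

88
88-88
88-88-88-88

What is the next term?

Each string is two copies of the previous one joined by '-'.
Doubling 88-88-88-88 with '-' between the halves:

88-88-88-88-88-88-88-88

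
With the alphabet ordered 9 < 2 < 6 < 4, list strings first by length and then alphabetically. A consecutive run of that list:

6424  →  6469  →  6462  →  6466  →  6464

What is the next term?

The successor of 6464 increments the rightmost position that isn't already 4 and resets every position after it to 9.

6449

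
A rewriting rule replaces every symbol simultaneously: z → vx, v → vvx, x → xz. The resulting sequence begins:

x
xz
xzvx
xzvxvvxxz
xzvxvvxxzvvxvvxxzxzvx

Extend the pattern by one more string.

Replace each of the 21 characters of xzvxvvxxzvvxvvxxzxzvx in place — xz vx vvx xz vvx vvx xz xz vx vvx vvx xz vvx vvx xz xz vx xz vx vvx xz — and concatenate.

xzvxvvxxzvvxvvxxzxzvxvvxvvxxzvvxvvxxzxzvxxzvxvvxxz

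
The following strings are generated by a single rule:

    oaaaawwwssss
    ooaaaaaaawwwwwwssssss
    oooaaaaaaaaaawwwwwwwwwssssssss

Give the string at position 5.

The n-th term is n o's then 3n+1 a's then 3n w's then 2n+2 s's (n = 1, 2, …).
For term 5, n = 5, so the run lengths are 5, 16, 15, 12.

oooooaaaaaaaaaaaaaaaawwwwwwwwwwwwwwwssssssssssss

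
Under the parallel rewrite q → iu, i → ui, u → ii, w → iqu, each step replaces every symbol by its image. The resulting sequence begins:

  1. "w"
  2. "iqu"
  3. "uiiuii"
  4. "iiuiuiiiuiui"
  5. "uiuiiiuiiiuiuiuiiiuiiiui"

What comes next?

φ(uiuiiiuiiiuiuiuiiiuiiiui) expands symbol-by-symbol to ii ui ii ui ui ui ii ui ui ui ii ui ii ui ii ui ui ui ii ui ui ui ii ui; joining the 24 pieces gives the next term.

iiuiiiuiuiuiiiuiuiuiiiuiiiuiiiuiuiuiiiuiuiuiiiui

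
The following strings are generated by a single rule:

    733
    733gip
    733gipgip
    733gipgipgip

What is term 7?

Each term is the previous one with gip appended.
From 733gipgipgip, 3 further steps: 733gipgipgip → 733gipgipgipgip → 733gipgipgipgipgip → (answer).

733gipgipgipgipgipgip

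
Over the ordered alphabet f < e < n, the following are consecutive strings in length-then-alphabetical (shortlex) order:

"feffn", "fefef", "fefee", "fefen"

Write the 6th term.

Continuing the enumeration 2 steps past fefen: fefen → fefnf → (answer).

fefne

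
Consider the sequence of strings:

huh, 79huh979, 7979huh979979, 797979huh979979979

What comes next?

Each term wraps the previous one in 79 on the left and 979 on the right.
Applying this once more to 797979huh979979979:

79797979huh979979979979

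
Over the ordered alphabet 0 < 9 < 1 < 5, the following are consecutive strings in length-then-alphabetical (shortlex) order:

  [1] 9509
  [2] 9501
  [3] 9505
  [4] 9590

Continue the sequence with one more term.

9599

Treat 9590 as a base-4 numeral over the given alphabet and add one, carrying through any trailing 5's.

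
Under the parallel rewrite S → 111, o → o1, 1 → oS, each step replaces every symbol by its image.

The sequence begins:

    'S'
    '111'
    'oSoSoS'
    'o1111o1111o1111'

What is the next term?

o1oSoSoSoSo1oSoSoSoSo1oSoSoSoS

Applying the rule to each of the 15 symbols of o1111o1111o1111 gives the pieces o1 oS oS oS oS o1 oS oS oS oS o1 oS oS oS oS, which concatenate to the answer.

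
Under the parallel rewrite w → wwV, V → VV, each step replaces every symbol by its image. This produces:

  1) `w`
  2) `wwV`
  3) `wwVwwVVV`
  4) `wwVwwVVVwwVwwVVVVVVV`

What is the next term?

Applying the rule to each of the 20 symbols of wwVwwVVVwwVwwVVVVVVV gives the pieces wwV wwV VV wwV wwV VV VV VV wwV wwV VV wwV wwV VV VV VV VV VV VV VV, which concatenate to the answer.

wwVwwVVVwwVwwVVVVVVVwwVwwVVVwwVwwVVVVVVVVVVVVVVV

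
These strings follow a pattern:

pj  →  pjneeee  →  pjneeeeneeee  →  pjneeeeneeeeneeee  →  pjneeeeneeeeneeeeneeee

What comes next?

pjneeeeneeeeneeeeneeeeneeee

Every step adds neeee to the end: s(k+1) = s(k)·neeee.
One more step from pjneeeeneeeeneeeeneeee gives the answer.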